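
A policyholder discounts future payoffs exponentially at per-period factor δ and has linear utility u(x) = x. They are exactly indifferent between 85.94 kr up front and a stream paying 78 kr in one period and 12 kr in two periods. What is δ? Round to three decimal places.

δ ≈ 0.960

Present value of the stream is 78·δ + 12·δ². Indifference gives 78δ + 12δ² = 85.94.
Rearranged: 12δ² + 78δ − 85.94 = 0.
The positive root is δ = [−78 + √(78² + 4·12·85.94)] / (2·12) = (−78 + 101.040)/24 ≈ 0.960.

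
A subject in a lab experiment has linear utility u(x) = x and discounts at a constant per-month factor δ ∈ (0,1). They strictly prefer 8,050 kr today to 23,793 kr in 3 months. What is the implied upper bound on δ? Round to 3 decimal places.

δ < 0.697

Under u(x) = x this choice says 8050 > δ^3·23793.
Hence δ^3 < 8050/23793 = 0.33833, and x ↦ x^(1/3) is increasing on (0,∞).
δ < (8050/23793)^(1/3) ≈ 0.697.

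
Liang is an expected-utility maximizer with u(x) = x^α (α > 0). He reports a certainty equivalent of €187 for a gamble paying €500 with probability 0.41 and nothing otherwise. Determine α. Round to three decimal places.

EU(lottery) = 0.41·500^α + 0.59·0 = 0.41·500^α.
Indifference: 187^α = 0.41·500^α, so (187/500)^α = 0.41.
α = ln(0.41) / ln(187/500) = -0.891598/-0.983499 ≈ 0.907.

α ≈ 0.907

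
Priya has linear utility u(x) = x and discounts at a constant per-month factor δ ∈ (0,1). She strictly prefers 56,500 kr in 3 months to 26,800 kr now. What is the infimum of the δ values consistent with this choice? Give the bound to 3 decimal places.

Comparing present values: 26800 < δ^3·56500.
So δ^3 > 26800/56500 = 0.47434; taking the cube root of both positive sides preserves the inequality.
δ > (26800/56500)^(1/3) ≈ 0.780.

δ > 0.780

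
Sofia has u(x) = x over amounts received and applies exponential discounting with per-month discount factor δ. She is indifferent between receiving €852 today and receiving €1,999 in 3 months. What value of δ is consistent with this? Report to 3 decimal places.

The payoff in 3 months is discounted by δ^3, so u(852) = δ^3·u(1999) and δ^3 = u(852)/u(1999).
With u(x) = x: δ^3 = 852/1999 = 0.42621.
Taking the cube root: δ = 0.42621^(1/3) ≈ 0.753.

δ ≈ 0.753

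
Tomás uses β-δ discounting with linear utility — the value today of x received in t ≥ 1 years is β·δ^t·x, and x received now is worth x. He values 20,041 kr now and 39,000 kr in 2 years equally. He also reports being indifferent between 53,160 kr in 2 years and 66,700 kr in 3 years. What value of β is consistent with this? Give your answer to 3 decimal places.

The second indifference involves only future payoffs, so β cancels: β·δ^2·53160 = β·δ^3·66700, giving δ = 53160/66700 = 0.79700.
The first indifference: 20041 = β·δ^2·39000, so β = 20041/(δ^2·39000) = 20041/(0.63521·39000) ≈ 0.809.

β ≈ 0.809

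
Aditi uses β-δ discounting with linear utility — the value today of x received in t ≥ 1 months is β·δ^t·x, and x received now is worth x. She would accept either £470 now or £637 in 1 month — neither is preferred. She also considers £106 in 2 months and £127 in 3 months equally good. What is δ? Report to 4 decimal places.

Both payoffs in the second observation are in the future, so β drops out: δ^2·106 = δ^3·127 ⇒ δ = 106/127 = 0.83465.

δ ≈ 0.8346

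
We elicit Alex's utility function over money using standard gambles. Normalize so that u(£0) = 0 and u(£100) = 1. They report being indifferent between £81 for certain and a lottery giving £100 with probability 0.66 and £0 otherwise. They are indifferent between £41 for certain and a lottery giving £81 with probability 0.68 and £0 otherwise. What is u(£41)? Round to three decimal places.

From the first indifference, u(£81) = 0.66·u(£100) + 0.34·u(£0) = 0.66·1 + 0.34·0 = 0.66.
Then u(£41) = 0.68·u(£81) + 0.32·u(£0) = 0.68·0.66 + 0.32·0.00 = 0.4488.

0.449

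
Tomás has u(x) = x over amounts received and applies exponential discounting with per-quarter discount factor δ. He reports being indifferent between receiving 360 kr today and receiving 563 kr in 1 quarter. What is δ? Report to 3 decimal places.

δ ≈ 0.639

Indifference means u(360) = δ · u(563), so δ = u(360)/u(563).
With u(x) = x: δ = 360/563 = 0.63943.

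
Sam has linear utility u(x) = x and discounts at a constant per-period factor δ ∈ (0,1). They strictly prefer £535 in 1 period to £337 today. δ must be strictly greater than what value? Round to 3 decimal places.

δ > 0.630

Under u(x) = x this choice says 337 < δ·535.
So δ > 337/535 = 0.62991.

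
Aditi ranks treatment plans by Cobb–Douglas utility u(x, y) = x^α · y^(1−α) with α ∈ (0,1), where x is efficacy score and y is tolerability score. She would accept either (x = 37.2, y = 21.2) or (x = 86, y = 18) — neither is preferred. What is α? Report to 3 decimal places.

The Cobb–Douglas utilities coincide, so 37.2^α·21.2^(1−α) = 86^α·18^(1−α).
(37.2/86)^α = (18/21.2)^(1−α); take logs: α·ln(37.2/86) = (1−α)·ln(18/21.2), i.e. α·-0.838039 = (1−α)·-0.163629.
Thus α·(-1.001668) = -0.163629, so α = -0.163629/-1.001668 ≈ 0.163.

α ≈ 0.163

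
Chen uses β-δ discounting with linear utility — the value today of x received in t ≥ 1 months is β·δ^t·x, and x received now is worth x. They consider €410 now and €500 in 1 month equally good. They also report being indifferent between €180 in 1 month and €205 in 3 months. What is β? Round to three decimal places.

β ≈ 0.875

From the later pair, β·δ^1·180 = β·δ^3·205; dividing through, δ^2 = 180/205 = 0.87805, so δ = 0.93704.
Substituting δ into 410 = β·δ·500: β = 410/(468.521) ≈ 0.875.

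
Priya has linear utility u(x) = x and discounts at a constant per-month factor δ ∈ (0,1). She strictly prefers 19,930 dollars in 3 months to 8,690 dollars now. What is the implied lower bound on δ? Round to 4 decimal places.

Comparing present values: 8690 < δ^3·19930.
Dividing by 19930: δ^3 > 0.43603. Both sides are positive, so the cube root keeps the direction.
δ > 0.43603^(1/3) = 0.7583.

δ > 0.7583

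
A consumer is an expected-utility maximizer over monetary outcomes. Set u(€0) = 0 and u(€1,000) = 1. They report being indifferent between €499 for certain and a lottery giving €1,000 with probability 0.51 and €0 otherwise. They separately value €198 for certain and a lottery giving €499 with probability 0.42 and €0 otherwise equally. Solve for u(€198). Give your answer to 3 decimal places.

0.214

First, u(€499) = 0.51·u(€1,000) + 0.49·u(€0) = 0.51.
Then u(€198) = 0.42·u(€499) + 0.58·u(€0) = 0.42·0.51 + 0.58·0.00 = 0.2142.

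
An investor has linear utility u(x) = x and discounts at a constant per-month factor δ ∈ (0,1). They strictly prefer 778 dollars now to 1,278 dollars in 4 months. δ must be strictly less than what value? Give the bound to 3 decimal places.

Comparing present values: 778 > δ^4·1278.
Dividing by 1278: δ^4 < 0.60876. Both sides are positive, so the 4th root keeps the direction.
δ < (778/1278)^(1/4) ≈ 0.883.

δ < 0.883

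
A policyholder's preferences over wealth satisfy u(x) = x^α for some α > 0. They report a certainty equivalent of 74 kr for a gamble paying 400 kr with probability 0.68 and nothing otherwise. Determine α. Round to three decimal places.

α ≈ 0.229

Since u(0) = 0, the lottery's EU is 0.68·400^α.
Setting u(74) equal to that: 74^α = 0.68·400^α ⇒ (74/400)^α = 0.68.
α = ln(0.68) / ln(74/400) = -0.385662/-1.687399 ≈ 0.229.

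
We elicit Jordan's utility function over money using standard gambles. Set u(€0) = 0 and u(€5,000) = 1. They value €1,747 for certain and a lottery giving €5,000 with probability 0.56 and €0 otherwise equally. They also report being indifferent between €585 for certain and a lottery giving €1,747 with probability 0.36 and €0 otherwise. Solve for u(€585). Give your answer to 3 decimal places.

First, u(€1,747) = 0.56·u(€5,000) + 0.44·u(€0) = 0.56.
Chaining: u(€585) = 0.36·0.56 + 0.64·0.00 = 0.2016.

0.202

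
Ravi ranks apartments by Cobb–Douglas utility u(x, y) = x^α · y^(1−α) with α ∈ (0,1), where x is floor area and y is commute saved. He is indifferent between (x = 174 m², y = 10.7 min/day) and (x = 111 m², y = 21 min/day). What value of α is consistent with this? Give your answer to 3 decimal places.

The Cobb–Douglas utilities coincide, so 174^α·10.7^(1−α) = 111^α·21^(1−α).
Rearrange to (174/111)^α = (21/10.7)^(1−α) and take logs: α·0.449525 = (1−α)·0.674279.
With A = 0.449525 and B = 0.674279: α·A = (1−α)·B, so α = B/(A+B) = 0.674279/1.123804 ≈ 0.600.

α ≈ 0.600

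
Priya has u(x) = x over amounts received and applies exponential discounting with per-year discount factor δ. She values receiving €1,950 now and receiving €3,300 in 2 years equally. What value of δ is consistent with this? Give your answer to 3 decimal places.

Equating discounted utilities: u(1950) = δ^2·u(3300) ⇒ δ^2 = u(1950)/u(3300).
With u(x) = x: δ^2 = 1950/3300 = 0.59091.
Hence δ = (0.59091)^(1/2) = 0.76871.

δ ≈ 0.769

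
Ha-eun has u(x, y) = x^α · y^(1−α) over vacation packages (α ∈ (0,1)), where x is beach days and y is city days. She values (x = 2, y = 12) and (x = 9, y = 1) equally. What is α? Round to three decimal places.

The Cobb–Douglas utilities coincide, so 2^α·12^(1−α) = 9^α·1^(1−α).
Rearrange to (2/9)^α = (1/12)^(1−α) and take logs: α·-1.504077 = (1−α)·-2.484907.
With A = -1.504077 and B = -2.484907: α·A = (1−α)·B, so α = B/(A+B) = -2.484907/-3.988984 ≈ 0.623.

α ≈ 0.623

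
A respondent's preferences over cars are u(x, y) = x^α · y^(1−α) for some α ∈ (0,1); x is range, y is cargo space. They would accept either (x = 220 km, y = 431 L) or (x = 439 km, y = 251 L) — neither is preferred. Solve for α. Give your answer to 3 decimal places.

The Cobb–Douglas utilities coincide, so 220^α·431^(1−α) = 439^α·251^(1−α).
(220/439)^α = (251/431)^(1−α); take logs: α·ln(220/439) = (1−α)·ln(251/431), i.e. α·-0.690872 = (1−α)·-0.540655.
Thus α·(-1.231527) = -0.540655, so α = -0.540655/-1.231527 ≈ 0.439.

α ≈ 0.439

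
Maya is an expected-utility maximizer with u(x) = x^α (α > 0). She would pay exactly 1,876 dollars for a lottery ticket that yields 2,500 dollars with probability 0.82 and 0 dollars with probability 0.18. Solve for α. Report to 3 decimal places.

The lottery's expected utility is 0.82·u(2500) + 0.18·u(0) = 0.82·2500^α (since u(0) = 0 for α > 0).
Setting u(1876) equal to that: 1876^α = 0.82·2500^α ⇒ (1876/2500)^α = 0.82.
Taking logs: α·ln(1876/2500) = ln(0.82), so α = -0.198451 / -0.287149 ≈ 0.691.

α ≈ 0.691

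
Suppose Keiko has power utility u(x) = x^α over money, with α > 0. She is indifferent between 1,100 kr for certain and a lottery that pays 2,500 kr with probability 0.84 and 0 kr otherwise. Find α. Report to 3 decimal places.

α ≈ 0.212

The lottery's expected utility is 0.84·u(2500) + 0.16·u(0) = 0.84·2500^α (since u(0) = 0 for α > 0).
Equating: 1100^α = 0.84·2500^α, i.e. 0.4400^α = 0.84.
Take logs: α = ln 0.84 / ln(1100/2500) ≈ 0.21237.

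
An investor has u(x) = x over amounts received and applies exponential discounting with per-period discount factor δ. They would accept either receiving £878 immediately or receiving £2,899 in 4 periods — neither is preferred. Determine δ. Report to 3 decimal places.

The payoff in 4 periods is discounted by δ^4, so u(878) = δ^4·u(2899) and δ^4 = u(878)/u(2899).
With u(x) = x: δ^4 = 878/2899 = 0.30286.
So δ = 0.30286^(1/4) ≈ 0.742.

δ ≈ 0.742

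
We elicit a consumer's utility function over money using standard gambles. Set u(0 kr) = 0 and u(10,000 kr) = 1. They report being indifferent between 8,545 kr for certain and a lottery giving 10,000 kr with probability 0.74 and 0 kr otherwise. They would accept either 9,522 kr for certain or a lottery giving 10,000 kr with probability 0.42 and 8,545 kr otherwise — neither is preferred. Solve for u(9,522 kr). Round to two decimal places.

First, u(8,545 kr) = 0.74·u(10,000 kr) + 0.26·u(0 kr) = 0.74.
The second indifference gives u(9,522 kr) = 0.42·u(10,000 kr) + 0.58·u(8,545 kr) = 0.42·1.00 + 0.58·0.74 = 0.8492.

0.85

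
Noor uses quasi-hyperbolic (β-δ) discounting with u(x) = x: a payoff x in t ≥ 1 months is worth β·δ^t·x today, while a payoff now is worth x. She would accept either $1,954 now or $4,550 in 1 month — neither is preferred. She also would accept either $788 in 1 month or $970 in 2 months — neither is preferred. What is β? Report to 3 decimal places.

β ≈ 0.529

The second indifference involves only future payoffs, so β cancels: β·δ^1·788 = β·δ^2·970, giving δ = 788/970 = 0.81237.
Substituting δ into 1954 = β·δ·4550: β = 1954/(3696.289) ≈ 0.529.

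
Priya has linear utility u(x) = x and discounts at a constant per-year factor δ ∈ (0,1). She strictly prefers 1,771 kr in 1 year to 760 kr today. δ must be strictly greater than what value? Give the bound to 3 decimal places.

δ > 0.429

Under u(x) = x this choice says 760 < δ·1771.
Dividing through by 1771 gives δ > 0.42914.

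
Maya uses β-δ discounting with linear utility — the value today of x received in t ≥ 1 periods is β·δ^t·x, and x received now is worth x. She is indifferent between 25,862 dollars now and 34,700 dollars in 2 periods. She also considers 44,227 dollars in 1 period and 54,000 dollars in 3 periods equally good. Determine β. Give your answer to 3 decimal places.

From the later pair, β·δ^1·44227 = β·δ^3·54000; dividing through, δ^2 = 44227/54000 = 0.81902, so δ = 0.90500.
Now use the now-vs-future pair: 25862 = β·δ^2·34700 gives β = 25862/(0.81902·34700) ≈ 0.910.

β ≈ 0.910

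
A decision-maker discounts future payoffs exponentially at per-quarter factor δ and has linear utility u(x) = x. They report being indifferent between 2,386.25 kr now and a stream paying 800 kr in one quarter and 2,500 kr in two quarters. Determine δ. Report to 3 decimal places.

The stream is worth 800δ + 2500δ² today, so 800δ + 2500δ² = 2386.25.
That is, 2500δ² + 800δ − 2386.25 = 0, a quadratic in δ.
By the quadratic formula (taking the positive root), δ = (−800 + √24502500.00) / 5000 ≈ 0.830.

δ ≈ 0.830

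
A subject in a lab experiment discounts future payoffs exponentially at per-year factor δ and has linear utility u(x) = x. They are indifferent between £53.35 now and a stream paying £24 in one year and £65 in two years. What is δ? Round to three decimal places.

δ ≈ 0.740

Equating present values: 53.35 = 24δ + 65δ².
That is, 65δ² + 24δ − 53.35 = 0, a quadratic in δ.
By the quadratic formula (taking the positive root), δ = (−24 + √14447.00) / 130 ≈ 0.740.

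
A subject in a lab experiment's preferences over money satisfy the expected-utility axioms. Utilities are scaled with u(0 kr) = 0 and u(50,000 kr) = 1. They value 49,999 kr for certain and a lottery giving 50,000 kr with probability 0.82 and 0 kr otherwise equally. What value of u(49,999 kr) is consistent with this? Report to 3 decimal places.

0.820

By the standard-gamble method, u(49,999 kr) is just the indifference probability on the best outcome: 0.82.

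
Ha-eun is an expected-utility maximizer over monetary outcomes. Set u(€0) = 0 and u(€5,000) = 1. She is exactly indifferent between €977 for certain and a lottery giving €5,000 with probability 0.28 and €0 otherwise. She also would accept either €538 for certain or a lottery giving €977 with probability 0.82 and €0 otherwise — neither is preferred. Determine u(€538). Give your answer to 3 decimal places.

0.230

The first gamble pins u(€977): it must equal 0.28·1 + 0.72·0 = 0.28.
The second indifference gives u(€538) = 0.82·u(€977) + 0.18·u(€0) = 0.82·0.28 + 0.18·0.00 = 0.2296.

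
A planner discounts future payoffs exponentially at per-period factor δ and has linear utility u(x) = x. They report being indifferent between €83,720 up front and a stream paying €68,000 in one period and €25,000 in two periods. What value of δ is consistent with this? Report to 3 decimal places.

The stream is worth 68000δ + 25000δ² today, so 68000δ + 25000δ² = 83720.
Rearranged: 25000δ² + 68000δ − 83720 = 0.
δ = (−68000 + √(68000² + 4·25000·83720)) / (2·25000) = (−68000 + √12996000000.00) / 50000 ≈ 0.920.

δ ≈ 0.920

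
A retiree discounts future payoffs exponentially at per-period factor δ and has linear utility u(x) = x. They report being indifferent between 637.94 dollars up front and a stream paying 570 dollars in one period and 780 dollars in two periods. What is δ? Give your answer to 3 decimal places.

Present value of the stream is 570·δ + 780·δ². Indifference gives 570δ + 780δ² = 637.94.
Rearranged: 780δ² + 570δ − 637.94 = 0.
δ = (−570 + √(570² + 4·780·637.94)) / (2·780) = (−570 + √2315272.80) / 1560 ≈ 0.610.

δ ≈ 0.610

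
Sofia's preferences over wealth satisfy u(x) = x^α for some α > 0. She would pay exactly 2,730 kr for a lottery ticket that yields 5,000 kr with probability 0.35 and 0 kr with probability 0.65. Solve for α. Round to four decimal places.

α ≈ 1.7349

Since u(0) = 0, the lottery's EU is 0.35·5000^α.
Indifference: 2730^α = 0.35·5000^α, so (2730/5000)^α = 0.35.
α = ln(0.35) / ln(2730/5000) = -1.0498221/-0.6051363 ≈ 1.7349.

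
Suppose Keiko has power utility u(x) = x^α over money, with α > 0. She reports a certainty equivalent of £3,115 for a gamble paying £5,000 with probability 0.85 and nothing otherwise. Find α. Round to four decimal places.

EU(lottery) = 0.85·5000^α + 0.15·0 = 0.85·5000^α.
Equating: 3115^α = 0.85·5000^α, i.e. 0.6230^α = 0.85.
α = ln(0.85) / ln(3115/5000) = -0.1625189/-0.4732088 ≈ 0.3434.

α ≈ 0.3434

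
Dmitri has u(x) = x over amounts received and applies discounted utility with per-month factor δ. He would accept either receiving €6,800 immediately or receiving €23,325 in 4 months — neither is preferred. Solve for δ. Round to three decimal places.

Equating discounted utilities: u(6800) = δ^4·u(23325) ⇒ δ^4 = u(6800)/u(23325).
With u(x) = x: δ^4 = 6800/23325 = 0.29153.
So δ = 0.29153^(1/4) ≈ 0.735.

δ ≈ 0.735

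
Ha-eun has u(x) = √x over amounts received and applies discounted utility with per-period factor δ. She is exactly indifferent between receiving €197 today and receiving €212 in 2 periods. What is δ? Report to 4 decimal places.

Indifference means u(197) = δ^2 · u(212), so δ^2 = u(197)/u(212).
Since u(x) = √x, δ^2 = √(197/212) = 0.96397.
Taking the square root: δ = 0.96397^(1/2) ≈ 0.9818.

δ ≈ 0.9818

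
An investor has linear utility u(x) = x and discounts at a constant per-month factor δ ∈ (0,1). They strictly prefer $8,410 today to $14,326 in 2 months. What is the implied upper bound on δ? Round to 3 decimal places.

Comparing present values: 8410 > δ^2·14326.
Hence δ^2 < 8410/14326 = 0.58704, and x ↦ x^(1/2) is increasing on (0,∞).
δ < 0.58704^(1/2) = 0.766.

δ < 0.766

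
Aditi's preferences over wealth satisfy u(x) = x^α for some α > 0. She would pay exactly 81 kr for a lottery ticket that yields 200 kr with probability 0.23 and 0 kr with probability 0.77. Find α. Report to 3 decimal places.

α ≈ 1.626

The lottery's expected utility is 0.23·u(200) + 0.77·u(0) = 0.23·200^α (since u(0) = 0 for α > 0).
Setting u(81) equal to that: 81^α = 0.23·200^α ⇒ (81/200)^α = 0.23.
Taking logs: α·ln(81/200) = ln(0.23), so α = -1.469676 / -0.903868 ≈ 1.626.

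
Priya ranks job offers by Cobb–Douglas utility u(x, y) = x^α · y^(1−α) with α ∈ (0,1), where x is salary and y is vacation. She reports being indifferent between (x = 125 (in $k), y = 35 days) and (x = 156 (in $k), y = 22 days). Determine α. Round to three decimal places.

α ≈ 0.677

Set the two utilities equal: 125^α·35^(1−α) = 156^α·22^(1−α).
Rearrange to (125/156)^α = (22/35)^(1−α) and take logs: α·-0.221542 = (1−α)·-0.464306.
Thus α·(-0.685848) = -0.464306, so α = -0.464306/-0.685848 ≈ 0.677.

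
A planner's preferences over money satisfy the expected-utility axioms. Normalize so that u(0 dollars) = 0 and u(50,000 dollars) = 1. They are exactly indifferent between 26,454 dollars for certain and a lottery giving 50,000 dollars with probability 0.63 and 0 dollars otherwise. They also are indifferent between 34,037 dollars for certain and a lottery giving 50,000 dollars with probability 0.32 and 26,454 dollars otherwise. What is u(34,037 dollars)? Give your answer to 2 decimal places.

0.75

From the first indifference, u(26,454 dollars) = 0.63·u(50,000 dollars) + 0.37·u(0 dollars) = 0.63·1 + 0.37·0 = 0.63.
Then u(34,037 dollars) = 0.32·u(50,000 dollars) + 0.68·u(26,454 dollars) = 0.32·1.00 + 0.68·0.63 = 0.7484.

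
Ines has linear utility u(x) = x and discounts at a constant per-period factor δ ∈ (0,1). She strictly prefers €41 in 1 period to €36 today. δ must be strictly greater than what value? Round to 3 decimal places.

Comparing present values: 36 < δ·41.
So δ > 36/41 = 0.87805.

δ > 0.878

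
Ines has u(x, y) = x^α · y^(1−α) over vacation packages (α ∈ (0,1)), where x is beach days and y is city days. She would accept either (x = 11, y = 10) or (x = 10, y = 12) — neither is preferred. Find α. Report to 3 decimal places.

α ≈ 0.657

Set the two utilities equal: 11^α·10^(1−α) = 10^α·12^(1−α).
Rearrange to (11/10)^α = (12/10)^(1−α) and take logs: α·0.095310 = (1−α)·0.182322.
Thus α·(0.277632) = 0.182322, so α = 0.182322/0.277632 ≈ 0.657.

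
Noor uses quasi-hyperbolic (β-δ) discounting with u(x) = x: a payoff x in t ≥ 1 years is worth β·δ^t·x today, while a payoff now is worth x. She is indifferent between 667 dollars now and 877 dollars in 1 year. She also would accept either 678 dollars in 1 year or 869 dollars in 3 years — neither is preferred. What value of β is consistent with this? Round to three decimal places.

From the later pair, β·δ^1·678 = β·δ^3·869; dividing through, δ^2 = 678/869 = 0.78021, so δ = 0.88329.
The first indifference: 667 = β·δ·877, so β = 667/(δ·877) = 667/(0.88329·877) ≈ 0.861.

β ≈ 0.861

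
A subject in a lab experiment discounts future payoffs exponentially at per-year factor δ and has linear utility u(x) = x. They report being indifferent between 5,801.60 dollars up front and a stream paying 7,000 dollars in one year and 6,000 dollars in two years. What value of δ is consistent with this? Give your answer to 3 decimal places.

Present value of the stream is 7000·δ + 6000·δ². Indifference gives 7000δ + 6000δ² = 5801.60.
Rearranged: 6000δ² + 7000δ − 5801.60 = 0.
δ = (−7000 + √(7000² + 4·6000·5801.60)) / (2·6000) = (−7000 + √188238400.00) / 12000 ≈ 0.560.

δ ≈ 0.560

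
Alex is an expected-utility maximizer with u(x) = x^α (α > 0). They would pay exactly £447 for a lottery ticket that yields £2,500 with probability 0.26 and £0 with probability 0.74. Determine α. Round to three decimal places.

Since u(0) = 0, the lottery's EU is 0.26·2500^α.
Setting u(447) equal to that: 447^α = 0.26·2500^α ⇒ (447/2500)^α = 0.26.
Taking logs: α·ln(447/2500) = ln(0.26), so α = -1.347074 / -1.721487 ≈ 0.783.

α ≈ 0.783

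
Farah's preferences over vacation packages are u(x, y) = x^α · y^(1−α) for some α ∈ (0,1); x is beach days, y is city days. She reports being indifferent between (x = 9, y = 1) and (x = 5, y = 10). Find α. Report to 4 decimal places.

α ≈ 0.7966

Set the two utilities equal: 9^α·1^(1−α) = 5^α·10^(1−α).
Taking logs: α·ln 9 + (1−α)·ln 1 = α·ln 5 + (1−α)·ln 10, i.e. α·0.5877867 = (1−α)·2.3025851.
With A = 0.5877867 and B = 2.3025851: α·A = (1−α)·B, so α = B/(A+B) = 2.3025851/2.8903718 ≈ 0.7966.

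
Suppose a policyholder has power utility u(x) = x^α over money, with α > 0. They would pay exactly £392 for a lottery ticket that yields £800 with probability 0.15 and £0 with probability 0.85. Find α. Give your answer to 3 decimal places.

EU(lottery) = 0.15·800^α + 0.85·0 = 0.15·800^α.
Indifference: 392^α = 0.15·800^α, so (392/800)^α = 0.15.
Take logs: α = ln 0.15 / ln(392/800) ≈ 2.65945.

α ≈ 2.659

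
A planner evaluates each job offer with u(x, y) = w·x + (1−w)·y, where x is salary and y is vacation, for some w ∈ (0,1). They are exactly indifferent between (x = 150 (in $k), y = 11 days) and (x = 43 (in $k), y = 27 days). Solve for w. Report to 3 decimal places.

Equating utilities: w·150 + (1−w)·11 = w·43 + (1−w)·27.
w·(150−43) = (1−w)·(27−11), i.e. w·107 = (1−w)·16.
So w/(1−w) = 16/107 = 0.1495, giving w = 16/(107+16) = 0.130.

w = 0.130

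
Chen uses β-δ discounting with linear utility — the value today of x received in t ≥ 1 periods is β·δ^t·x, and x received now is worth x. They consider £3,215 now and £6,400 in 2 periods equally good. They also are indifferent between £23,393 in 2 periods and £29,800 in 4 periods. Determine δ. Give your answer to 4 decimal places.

From the later pair, β·δ^2·23393 = β·δ^4·29800; dividing through, δ^2 = 23393/29800 = 0.78500, so δ = 0.88600.

δ ≈ 0.8860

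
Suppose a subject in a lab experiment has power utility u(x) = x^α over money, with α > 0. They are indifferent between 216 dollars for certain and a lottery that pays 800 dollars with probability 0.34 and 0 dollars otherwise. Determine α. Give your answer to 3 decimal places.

EU(lottery) = 0.34·800^α + 0.66·0 = 0.34·800^α.
Indifference: 216^α = 0.34·800^α, so (216/800)^α = 0.34.
α = ln(0.34) / ln(216/800) = -1.078810/-1.309333 ≈ 0.824.

α ≈ 0.824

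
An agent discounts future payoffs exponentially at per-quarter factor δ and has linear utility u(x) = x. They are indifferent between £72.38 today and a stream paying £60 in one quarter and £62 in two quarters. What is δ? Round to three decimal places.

Present value of the stream is 60·δ + 62·δ². Indifference gives 60δ + 62δ² = 72.38.
Rearranged: 62δ² + 60δ − 72.38 = 0.
δ = (−60 + √(60² + 4·62·72.38)) / (2·62) = (−60 + √21550.24) / 124 ≈ 0.700.

δ ≈ 0.700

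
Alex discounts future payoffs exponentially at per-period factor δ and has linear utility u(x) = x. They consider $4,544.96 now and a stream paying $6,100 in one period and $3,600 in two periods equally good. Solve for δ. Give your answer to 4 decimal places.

δ ≈ 0.5600

The stream is worth 6100δ + 3600δ² today, so 6100δ + 3600δ² = 4544.96.
So 3600δ² + 6100δ − 4544.96 = 0.
δ = (−6100 + √(6100² + 4·3600·4544.96)) / (2·3600) = (−6100 + √102657424.00) / 7200 ≈ 0.5600.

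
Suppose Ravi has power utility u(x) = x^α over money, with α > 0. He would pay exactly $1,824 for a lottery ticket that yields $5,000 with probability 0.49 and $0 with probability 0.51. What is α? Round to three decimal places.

α ≈ 0.707

The lottery's expected utility is 0.49·u(5000) + 0.51·u(0) = 0.49·5000^α (since u(0) = 0 for α > 0).
Indifference: 1824^α = 0.49·5000^α, so (1824/5000)^α = 0.49.
α = ln(0.49) / ln(1824/5000) = -0.713350/-1.008406 ≈ 0.707.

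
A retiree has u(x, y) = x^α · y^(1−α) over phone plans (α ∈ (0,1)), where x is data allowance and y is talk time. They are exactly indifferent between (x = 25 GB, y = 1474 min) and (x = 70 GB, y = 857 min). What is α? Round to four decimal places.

α ≈ 0.3450

The Cobb–Douglas utilities coincide, so 25^α·1474^(1−α) = 70^α·857^(1−α).
(25/70)^α = (857/1474)^(1−α); take logs: α·ln(25/70) = (1−α)·ln(857/1474), i.e. α·-1.0296194 = (1−α)·-0.5422972.
So α/(1−α) = (-0.5422972)/(-1.0296194) = 0.5266968, and α = 0.5266968/1.5266968 ≈ 0.3450.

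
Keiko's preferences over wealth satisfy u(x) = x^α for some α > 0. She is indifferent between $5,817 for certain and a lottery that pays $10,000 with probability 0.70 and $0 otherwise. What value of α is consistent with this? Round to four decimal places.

α ≈ 0.6583

The lottery's expected utility is 0.70·u(10000) + 0.30·u(0) = 0.70·10000^α (since u(0) = 0 for α > 0).
Equating: 5817^α = 0.70·10000^α, i.e. 0.5817^α = 0.70.
Taking logs: α·ln(5817/10000) = ln(0.70), so α = -0.3566749 / -0.5418004 ≈ 0.6583.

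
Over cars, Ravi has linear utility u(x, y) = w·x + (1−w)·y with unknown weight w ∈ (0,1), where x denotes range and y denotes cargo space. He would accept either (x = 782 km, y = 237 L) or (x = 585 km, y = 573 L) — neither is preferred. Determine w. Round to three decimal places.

Indifference: w·782 + (1−w)·237 = w·585 + (1−w)·573.
w·(782−585) = (1−w)·(573−237), i.e. w·197 = (1−w)·336.
So w/(1−w) = 336/197 = 1.7056, giving w = 336/(197+336) = 0.630.

w = 0.630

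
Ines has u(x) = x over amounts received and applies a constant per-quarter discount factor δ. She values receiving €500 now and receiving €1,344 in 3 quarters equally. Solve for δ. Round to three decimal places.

Indifference means u(500) = δ^3 · u(1344), so δ^3 = u(500)/u(1344).
With u(x) = x: δ^3 = 500/1344 = 0.37202.
So δ = 0.37202^(1/3) ≈ 0.719.

δ ≈ 0.719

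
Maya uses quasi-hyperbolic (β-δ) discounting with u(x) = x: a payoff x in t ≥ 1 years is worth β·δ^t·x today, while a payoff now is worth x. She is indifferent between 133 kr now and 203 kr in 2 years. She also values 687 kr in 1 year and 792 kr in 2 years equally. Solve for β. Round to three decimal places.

The second indifference involves only future payoffs, so β cancels: β·δ^1·687 = β·δ^2·792, giving δ = 687/792 = 0.86742.
The first indifference: 133 = β·δ^2·203, so β = 133/(δ^2·203) = 133/(0.75242·203) ≈ 0.871.

β ≈ 0.871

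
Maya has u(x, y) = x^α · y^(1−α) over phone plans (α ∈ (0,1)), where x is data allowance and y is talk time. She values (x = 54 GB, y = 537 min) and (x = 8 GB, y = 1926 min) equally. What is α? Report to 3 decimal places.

α ≈ 0.401

Indifference: 54^α · 537^(1−α) = 8^α · 1926^(1−α).
Taking logs: α·ln 54 + (1−α)·ln 537 = α·ln 8 + (1−α)·ln 1926, i.e. α·1.909543 = (1−α)·1.277202.
With A = 1.909543 and B = 1.277202: α·A = (1−α)·B, so α = B/(A+B) = 1.277202/3.186745 ≈ 0.401.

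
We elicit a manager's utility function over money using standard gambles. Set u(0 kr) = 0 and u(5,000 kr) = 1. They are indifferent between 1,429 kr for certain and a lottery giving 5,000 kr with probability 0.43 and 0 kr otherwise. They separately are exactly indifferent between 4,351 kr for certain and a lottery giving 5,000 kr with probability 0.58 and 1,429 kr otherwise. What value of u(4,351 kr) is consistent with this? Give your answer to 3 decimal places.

0.761

First, u(1,429 kr) = 0.43·u(5,000 kr) + 0.57·u(0 kr) = 0.43.
Then u(4,351 kr) = 0.58·u(5,000 kr) + 0.42·u(1,429 kr) = 0.58·1.00 + 0.42·0.43 = 0.7606.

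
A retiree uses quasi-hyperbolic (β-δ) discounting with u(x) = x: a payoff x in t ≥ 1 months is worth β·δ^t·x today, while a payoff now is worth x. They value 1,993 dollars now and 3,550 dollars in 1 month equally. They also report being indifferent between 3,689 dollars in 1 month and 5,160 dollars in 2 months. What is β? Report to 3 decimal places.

From the later pair, β·δ^1·3689 = β·δ^2·5160; dividing through, δ = 3689/5160 = 0.71492.
The first indifference: 1993 = β·δ·3550, so β = 1993/(δ·3550) = 1993/(0.71492·3550) ≈ 0.785.

β ≈ 0.785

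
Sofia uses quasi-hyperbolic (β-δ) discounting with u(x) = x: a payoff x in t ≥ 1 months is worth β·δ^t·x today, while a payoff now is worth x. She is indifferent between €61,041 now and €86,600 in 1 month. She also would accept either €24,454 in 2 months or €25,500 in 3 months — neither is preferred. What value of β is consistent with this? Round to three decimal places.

Both payoffs in the second observation are in the future, so β drops out: δ^2·24454 = δ^3·25500 ⇒ δ = 24454/25500 = 0.95898.
Substituting δ into 61041 = β·δ·86600: β = 61041/(83047.702) ≈ 0.735.

β ≈ 0.735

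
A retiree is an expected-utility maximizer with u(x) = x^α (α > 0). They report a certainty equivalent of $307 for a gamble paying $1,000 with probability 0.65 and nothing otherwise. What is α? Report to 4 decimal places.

α ≈ 0.3648

The lottery's expected utility is 0.65·u(1000) + 0.35·u(0) = 0.65·1000^α (since u(0) = 0 for α > 0).
Equating: 307^α = 0.65·1000^α, i.e. 0.3070^α = 0.65.
Taking logs: α·ln(307/1000) = ln(0.65), so α = -0.4307829 / -1.1809075 ≈ 0.3648.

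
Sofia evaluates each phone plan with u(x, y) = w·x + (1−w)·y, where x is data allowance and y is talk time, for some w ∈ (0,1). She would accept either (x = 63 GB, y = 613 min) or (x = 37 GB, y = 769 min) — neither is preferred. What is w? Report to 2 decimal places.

Equating utilities: w·63 + (1−w)·613 = w·37 + (1−w)·769.
Collecting terms: w·26 = (1−w)·156.
So w/(1−w) = 156/26 = 6.0000, giving w = 156/(26+156) = 0.86.

w = 0.86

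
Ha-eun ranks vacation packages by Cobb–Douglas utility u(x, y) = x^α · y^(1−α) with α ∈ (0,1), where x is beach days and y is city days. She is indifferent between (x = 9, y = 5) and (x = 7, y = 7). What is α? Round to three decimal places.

α ≈ 0.572

Set the two utilities equal: 9^α·5^(1−α) = 7^α·7^(1−α).
Taking logs: α·ln 9 + (1−α)·ln 5 = α·ln 7 + (1−α)·ln 7, i.e. α·0.251314 = (1−α)·0.336472.
Thus α·(0.587786) = 0.336472, so α = 0.336472/0.587786 ≈ 0.572.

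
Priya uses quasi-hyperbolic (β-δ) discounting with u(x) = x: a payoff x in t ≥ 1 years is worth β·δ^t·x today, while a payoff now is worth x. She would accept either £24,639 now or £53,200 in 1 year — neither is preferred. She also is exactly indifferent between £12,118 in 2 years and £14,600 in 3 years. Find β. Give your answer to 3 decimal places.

From the later pair, β·δ^2·12118 = β·δ^3·14600; dividing through, δ = 12118/14600 = 0.83000.
Now use the now-vs-future pair: 24639 = β·δ·53200 gives β = 24639/(0.83000·53200) ≈ 0.558.

β ≈ 0.558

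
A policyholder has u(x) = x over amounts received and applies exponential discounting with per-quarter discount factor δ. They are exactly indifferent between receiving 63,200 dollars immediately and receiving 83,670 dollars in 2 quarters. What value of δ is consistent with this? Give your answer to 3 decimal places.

Equating discounted utilities: u(63200) = δ^2·u(83670) ⇒ δ^2 = u(63200)/u(83670).
With u(x) = x: δ^2 = 63200/83670 = 0.75535.
So δ = 0.75535^(1/2) ≈ 0.869.

δ ≈ 0.869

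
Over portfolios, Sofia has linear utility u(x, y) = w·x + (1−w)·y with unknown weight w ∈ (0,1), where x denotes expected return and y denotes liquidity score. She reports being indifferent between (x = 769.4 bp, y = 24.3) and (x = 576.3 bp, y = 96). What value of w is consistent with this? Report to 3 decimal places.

w = 0.271

u(769.4,24.3) = u(576.3,96) means w·769.4 + (1−w)·24.3 = w·576.3 + (1−w)·96.
w·(769.4−576.3) = (1−w)·(96−24.3), i.e. w·193.1 = (1−w)·71.7.
So w/(1−w) = 71.7/193.1 = 0.3713, giving w = 71.7/(193.1+71.7) = 0.271.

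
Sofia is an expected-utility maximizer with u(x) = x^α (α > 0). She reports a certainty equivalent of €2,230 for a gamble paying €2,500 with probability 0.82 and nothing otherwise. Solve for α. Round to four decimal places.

α ≈ 1.7364

The lottery's expected utility is 0.82·u(2500) + 0.18·u(0) = 0.82·2500^α (since u(0) = 0 for α > 0).
Equating: 2230^α = 0.82·2500^α, i.e. 0.8920^α = 0.82.
Take logs: α = ln 0.82 / ln(2230/2500) ≈ 1.736394.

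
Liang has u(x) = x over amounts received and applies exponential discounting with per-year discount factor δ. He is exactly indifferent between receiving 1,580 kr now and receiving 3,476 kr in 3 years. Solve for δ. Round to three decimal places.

The payoff in 3 years is discounted by δ^3, so u(1580) = δ^3·u(3476) and δ^3 = u(1580)/u(3476).
With u(x) = x: δ^3 = 1580/3476 = 0.45455.
Taking the cube root: δ = 0.45455^(1/3) ≈ 0.769.

δ ≈ 0.769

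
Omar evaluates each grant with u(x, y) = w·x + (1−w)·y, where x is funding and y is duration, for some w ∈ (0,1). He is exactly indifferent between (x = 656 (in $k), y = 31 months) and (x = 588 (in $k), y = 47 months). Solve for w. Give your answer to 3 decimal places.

Indifference: w·656 + (1−w)·31 = w·588 + (1−w)·47.
Collecting terms: w·68 = (1−w)·16.
So w/(1−w) = 16/68 = 0.2353, giving w = 16/(68+16) = 0.190.

w = 0.190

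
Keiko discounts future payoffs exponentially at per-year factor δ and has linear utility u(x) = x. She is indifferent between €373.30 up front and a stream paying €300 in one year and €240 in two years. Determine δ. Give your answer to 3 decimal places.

δ ≈ 0.770

Present value of the stream is 300·δ + 240·δ². Indifference gives 300δ + 240δ² = 373.30.
That is, 240δ² + 300δ − 373.30 = 0, a quadratic in δ.
By the quadratic formula (taking the positive root), δ = (−300 + √448368.00) / 480 ≈ 0.770.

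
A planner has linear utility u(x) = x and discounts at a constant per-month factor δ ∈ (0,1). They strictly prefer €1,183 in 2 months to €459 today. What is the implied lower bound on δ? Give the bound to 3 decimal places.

Comparing present values: 459 < δ^2·1183.
Hence δ^2 > 459/1183 = 0.38800, and x ↦ x^(1/2) is increasing on (0,∞).
δ > (459/1183)^(1/2) ≈ 0.623.

δ > 0.623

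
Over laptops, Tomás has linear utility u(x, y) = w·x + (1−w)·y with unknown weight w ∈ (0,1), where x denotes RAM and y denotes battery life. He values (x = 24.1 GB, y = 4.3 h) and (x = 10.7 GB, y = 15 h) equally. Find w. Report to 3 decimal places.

w = 0.444

Equating utilities: w·24.1 + (1−w)·4.3 = w·10.7 + (1−w)·15.
Rearranging, 13.4·w − 10.7·(1−w) = 0.
Hence w = 10.7/(13.4+10.7) = 10.7/24.1 = 0.444.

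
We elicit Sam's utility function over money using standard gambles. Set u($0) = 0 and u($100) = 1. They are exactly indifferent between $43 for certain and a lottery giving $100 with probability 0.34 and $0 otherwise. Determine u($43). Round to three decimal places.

By the standard-gamble method, u($43) is just the indifference probability on the best outcome: 0.34.

0.340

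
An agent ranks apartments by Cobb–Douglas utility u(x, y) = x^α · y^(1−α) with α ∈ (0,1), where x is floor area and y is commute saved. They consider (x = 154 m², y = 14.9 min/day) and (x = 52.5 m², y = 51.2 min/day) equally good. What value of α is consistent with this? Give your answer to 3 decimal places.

α ≈ 0.534

The Cobb–Douglas utilities coincide, so 154^α·14.9^(1−α) = 52.5^α·51.2^(1−α).
Taking logs: α·ln 154 + (1−α)·ln 14.9 = α·ln 52.5 + (1−α)·ln 51.2, i.e. α·1.076139 = (1−α)·1.234378.
With A = 1.076139 and B = 1.234378: α·A = (1−α)·B, so α = B/(A+B) = 1.234378/2.310517 ≈ 0.534.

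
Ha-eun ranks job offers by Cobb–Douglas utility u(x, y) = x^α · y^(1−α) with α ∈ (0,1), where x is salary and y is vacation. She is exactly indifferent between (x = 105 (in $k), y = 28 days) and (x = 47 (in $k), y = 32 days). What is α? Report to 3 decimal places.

α ≈ 0.142

Set the two utilities equal: 105^α·28^(1−α) = 47^α·32^(1−α).
Rearrange to (105/47)^α = (32/28)^(1−α) and take logs: α·0.803813 = (1−α)·0.133531.
With A = 0.803813 and B = 0.133531: α·A = (1−α)·B, so α = B/(A+B) = 0.133531/0.937344 ≈ 0.142.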